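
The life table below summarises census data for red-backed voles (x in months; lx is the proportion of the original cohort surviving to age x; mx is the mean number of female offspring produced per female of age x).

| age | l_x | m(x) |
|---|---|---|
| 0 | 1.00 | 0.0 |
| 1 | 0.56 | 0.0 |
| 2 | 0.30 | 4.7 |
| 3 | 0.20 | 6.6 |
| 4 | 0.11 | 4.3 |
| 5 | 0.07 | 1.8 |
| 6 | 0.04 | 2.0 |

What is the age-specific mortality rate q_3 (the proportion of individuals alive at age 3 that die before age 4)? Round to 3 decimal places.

q_3 = (l_3 − l_4) / l_3 = (0.2 − 0.11) / 0.2
     = 0.09 / 0.2 = 0.45 → 0.450

0.450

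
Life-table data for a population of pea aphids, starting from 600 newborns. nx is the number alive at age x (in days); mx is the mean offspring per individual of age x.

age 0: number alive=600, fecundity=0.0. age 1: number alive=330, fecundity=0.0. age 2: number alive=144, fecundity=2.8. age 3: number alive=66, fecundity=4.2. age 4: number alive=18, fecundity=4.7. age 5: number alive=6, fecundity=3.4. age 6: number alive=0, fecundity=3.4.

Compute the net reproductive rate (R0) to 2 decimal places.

1.31

lx = nx/n0 = nx/600: 1, 0.55, 0.24, 0.11, 0.03, 0.01, 0
lx·mx by age: 0, 0, 0.672, 0.462, 0.141, 0.034, 0
R0 = Σ lx·mx = 1.309 → 1.31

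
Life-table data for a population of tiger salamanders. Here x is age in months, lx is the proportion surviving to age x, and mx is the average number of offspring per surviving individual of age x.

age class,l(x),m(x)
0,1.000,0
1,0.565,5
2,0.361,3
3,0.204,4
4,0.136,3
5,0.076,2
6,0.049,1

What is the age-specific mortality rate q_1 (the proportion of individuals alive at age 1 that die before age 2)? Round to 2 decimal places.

q_1 = (l_1 − l_2) / l_1 = (0.565 − 0.361) / 0.565
     = 0.204 / 0.565 = 0.361062… → 0.36

0.36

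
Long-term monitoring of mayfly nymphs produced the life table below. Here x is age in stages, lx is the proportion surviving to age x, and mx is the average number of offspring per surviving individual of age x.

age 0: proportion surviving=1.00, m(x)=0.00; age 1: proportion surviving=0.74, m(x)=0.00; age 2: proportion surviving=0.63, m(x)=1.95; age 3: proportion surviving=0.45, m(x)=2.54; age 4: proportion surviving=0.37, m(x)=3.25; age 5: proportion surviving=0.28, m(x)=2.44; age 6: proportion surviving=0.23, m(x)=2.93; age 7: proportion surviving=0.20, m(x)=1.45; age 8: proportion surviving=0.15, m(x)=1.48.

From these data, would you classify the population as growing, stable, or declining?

R0 = Σ lx·mx = 0 + 0 + 1.2285 + 1.143 + 1.2025 + 0.6832 + 0.6739 + 0.29 + 0.222 = 5.4431
R0 > 1, so the population is growing.

growing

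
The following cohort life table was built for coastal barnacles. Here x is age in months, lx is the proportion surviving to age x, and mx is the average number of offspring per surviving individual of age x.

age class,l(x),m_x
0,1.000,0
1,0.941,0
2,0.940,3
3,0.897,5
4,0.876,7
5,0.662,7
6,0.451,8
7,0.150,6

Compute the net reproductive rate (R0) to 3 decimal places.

lx·mx by age: 0, 0, 2.82, 4.485, 6.132, 4.634, 3.608, 0.9
R0 = Σ lx·mx = 22.579 → 22.579

22.579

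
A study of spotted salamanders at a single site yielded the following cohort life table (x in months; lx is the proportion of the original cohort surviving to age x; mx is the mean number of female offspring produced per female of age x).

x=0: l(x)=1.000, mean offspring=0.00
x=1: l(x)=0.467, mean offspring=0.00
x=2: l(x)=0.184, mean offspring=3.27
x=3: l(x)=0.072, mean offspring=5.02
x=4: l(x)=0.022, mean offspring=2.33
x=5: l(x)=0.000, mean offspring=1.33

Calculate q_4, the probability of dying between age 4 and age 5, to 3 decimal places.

q_4 = (l_4 − l_5) / l_4 = (0.022 − 0) / 0.022
     = 0.022 / 0.022 = 1 → 1.000

1.000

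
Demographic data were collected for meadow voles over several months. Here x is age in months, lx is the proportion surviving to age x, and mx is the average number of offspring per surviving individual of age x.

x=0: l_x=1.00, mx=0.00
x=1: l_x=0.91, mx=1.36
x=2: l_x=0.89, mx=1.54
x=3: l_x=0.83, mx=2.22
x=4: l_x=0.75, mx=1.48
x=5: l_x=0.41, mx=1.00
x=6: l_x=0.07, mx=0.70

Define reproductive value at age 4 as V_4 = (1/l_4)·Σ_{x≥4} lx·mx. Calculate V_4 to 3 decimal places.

2.092

lx·mx for x ≥ 4: 1.11, 0.41, 0.049 → sum = 1.569
V_4 = 1.569 / l_4 = 1.569 / 0.75 = 2.092 → 2.092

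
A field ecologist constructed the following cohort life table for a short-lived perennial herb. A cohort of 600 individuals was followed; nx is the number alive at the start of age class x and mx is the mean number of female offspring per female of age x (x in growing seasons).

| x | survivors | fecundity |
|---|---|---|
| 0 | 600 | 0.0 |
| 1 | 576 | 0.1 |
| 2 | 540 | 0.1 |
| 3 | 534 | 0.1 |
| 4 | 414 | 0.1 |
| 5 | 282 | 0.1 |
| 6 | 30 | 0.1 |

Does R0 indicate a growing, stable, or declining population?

declining

lx = nx/n0 = nx/600: 1, 0.96, 0.9, 0.89, 0.69, 0.47, 0.05
R0 = Σ lx·mx = 0 + 0.096 + 0.09 + 0.089 + 0.069 + 0.047 + 0.005 = 0.396
R0 < 1, so the population is declining.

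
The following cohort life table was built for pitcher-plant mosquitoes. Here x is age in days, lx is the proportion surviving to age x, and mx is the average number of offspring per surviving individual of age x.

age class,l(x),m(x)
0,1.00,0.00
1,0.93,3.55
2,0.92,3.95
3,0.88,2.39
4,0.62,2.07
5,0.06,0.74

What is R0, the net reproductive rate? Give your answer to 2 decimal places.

10.37

lx·mx by age: 0, 3.3015, 3.634, 2.1032, 1.2834, 0.0444
R0 = Σ lx·mx = 10.3665 → 10.37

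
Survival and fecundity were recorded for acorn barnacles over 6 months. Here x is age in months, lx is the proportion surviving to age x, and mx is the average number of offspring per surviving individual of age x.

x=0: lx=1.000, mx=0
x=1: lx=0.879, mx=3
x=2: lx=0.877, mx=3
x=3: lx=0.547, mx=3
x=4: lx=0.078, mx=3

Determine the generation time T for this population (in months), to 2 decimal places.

1.93

lx·mx: 0, 2.637, 2.631, 1.641, 0.234 → R0 = 7.143
x·lx·mx: 0, 2.637, 5.262, 4.923, 0.936 → Σ = 13.758
T = 13.758 / 7.143 = 1.926081… → 1.93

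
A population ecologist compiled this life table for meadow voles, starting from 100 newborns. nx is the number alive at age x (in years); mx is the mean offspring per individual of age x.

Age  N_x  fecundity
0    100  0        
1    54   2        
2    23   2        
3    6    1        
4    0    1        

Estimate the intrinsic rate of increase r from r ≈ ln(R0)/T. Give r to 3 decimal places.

0.345

lx = nx/n0 = nx/100: 1, 0.54, 0.23, 0.06, 0
R0 = Σ lx·mx = 0 + 1.08 + 0.46 + 0.06 + 0 = 1.6
Σ x·lx·mx = 2.18; T = 2.18/1.6 = 1.3625
r ≈ ln(R0)/T = ln(1.6)/1.3625 = 0.34496… → 0.345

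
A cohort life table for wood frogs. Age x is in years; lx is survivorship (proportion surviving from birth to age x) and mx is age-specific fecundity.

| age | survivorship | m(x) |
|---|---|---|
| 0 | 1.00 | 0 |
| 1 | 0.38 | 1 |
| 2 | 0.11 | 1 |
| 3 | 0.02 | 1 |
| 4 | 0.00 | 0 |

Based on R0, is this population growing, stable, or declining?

R0 = Σ lx·mx = 0 + 0.38 + 0.11 + 0.02 + 0 = 0.51
R0 < 1, so the population is declining.

declining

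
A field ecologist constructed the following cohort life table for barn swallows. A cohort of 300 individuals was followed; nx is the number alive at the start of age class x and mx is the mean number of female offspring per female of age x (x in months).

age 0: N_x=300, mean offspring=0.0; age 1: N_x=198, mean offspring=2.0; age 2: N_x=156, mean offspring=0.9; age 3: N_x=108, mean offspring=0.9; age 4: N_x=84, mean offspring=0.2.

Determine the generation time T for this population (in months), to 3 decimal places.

lx = nx/n0 = nx/300: 1, 0.66, 0.52, 0.36, 0.28
lx·mx: 0, 1.32, 0.468, 0.324, 0.056 → R0 = 2.168
x·lx·mx: 0, 1.32, 0.936, 0.972, 0.224 → Σ = 3.452
T = 3.452 / 2.168 = 1.592251… → 1.592

1.592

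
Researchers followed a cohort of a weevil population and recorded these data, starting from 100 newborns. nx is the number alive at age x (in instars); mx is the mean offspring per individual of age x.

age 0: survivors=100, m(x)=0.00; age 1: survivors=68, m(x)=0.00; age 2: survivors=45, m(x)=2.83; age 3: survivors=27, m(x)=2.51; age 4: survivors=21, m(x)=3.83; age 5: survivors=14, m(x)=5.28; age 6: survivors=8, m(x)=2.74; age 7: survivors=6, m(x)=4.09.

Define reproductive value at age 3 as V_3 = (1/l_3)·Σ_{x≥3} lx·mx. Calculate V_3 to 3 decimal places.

lx = nx/n0 = nx/100: 1, 0.68, 0.45, 0.27, 0.21, 0.14, 0.08, 0.06
lx·mx for x ≥ 3: 0.6777, 0.8043, 0.7392, 0.2192, 0.2454 → sum = 2.6858
V_3 = 2.6858 / l_3 = 2.6858 / 0.27 = 9.947407… → 9.947

9.947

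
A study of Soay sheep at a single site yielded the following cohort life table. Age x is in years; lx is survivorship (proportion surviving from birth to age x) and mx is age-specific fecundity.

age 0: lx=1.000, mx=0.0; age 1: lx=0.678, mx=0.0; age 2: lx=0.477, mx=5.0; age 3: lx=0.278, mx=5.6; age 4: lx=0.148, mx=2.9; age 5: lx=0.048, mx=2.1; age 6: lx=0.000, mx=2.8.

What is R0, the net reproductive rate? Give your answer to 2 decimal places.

4.47

lx·mx by age: 0, 0, 2.385, 1.5568, 0.4292, 0.1008, 0
R0 = Σ lx·mx = 4.4718 → 4.47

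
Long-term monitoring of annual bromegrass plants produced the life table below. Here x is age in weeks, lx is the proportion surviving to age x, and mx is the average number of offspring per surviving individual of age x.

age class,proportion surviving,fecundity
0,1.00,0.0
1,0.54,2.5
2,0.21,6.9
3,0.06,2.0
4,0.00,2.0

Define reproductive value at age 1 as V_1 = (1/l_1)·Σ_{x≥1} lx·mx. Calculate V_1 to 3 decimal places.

lx·mx for x ≥ 1: 1.35, 1.449, 0.12, 0 → sum = 2.919
V_1 = 2.919 / l_1 = 2.919 / 0.54 = 5.405556… → 5.406

5.406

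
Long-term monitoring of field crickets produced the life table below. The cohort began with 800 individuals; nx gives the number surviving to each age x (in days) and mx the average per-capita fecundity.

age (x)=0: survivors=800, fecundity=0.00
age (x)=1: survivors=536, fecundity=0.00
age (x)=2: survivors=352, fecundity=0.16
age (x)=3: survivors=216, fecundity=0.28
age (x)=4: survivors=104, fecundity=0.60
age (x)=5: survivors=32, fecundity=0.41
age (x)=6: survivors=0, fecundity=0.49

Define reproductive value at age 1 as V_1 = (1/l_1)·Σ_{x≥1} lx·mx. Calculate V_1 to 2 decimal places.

0.36

lx = nx/n0 = nx/800: 1, 0.67, 0.44, 0.27, 0.13, 0.04, 0
lx·mx for x ≥ 1: 0, 0.0704, 0.0756, 0.078, 0.0164, 0 → sum = 0.2404
V_1 = 0.2404 / l_1 = 0.2404 / 0.67 = 0.358806… → 0.36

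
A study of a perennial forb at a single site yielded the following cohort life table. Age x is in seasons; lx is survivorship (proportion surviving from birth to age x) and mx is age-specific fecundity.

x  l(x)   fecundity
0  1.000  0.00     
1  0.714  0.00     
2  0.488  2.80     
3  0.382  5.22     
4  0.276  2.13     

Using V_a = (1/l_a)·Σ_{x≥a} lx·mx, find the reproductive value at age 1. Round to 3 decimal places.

5.530

lx·mx for x ≥ 1: 0, 1.3664, 1.99404, 0.58788 → sum = 3.94832
V_1 = 3.94832 / l_1 = 3.94832 / 0.714 = 5.52986… → 5.530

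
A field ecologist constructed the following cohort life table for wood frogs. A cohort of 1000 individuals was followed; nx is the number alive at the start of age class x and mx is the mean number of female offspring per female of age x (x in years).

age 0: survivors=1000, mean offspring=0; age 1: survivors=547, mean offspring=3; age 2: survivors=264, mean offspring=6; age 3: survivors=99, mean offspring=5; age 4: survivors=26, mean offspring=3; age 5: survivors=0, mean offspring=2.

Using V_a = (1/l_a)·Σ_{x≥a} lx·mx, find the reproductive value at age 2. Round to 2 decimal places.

lx = nx/n0 = nx/1000: 1, 0.547, 0.264, 0.099, 0.026, 0
lx·mx for x ≥ 2: 1.584, 0.495, 0.078, 0 → sum = 2.157
V_2 = 2.157 / l_2 = 2.157 / 0.264 = 8.170455… → 8.17

8.17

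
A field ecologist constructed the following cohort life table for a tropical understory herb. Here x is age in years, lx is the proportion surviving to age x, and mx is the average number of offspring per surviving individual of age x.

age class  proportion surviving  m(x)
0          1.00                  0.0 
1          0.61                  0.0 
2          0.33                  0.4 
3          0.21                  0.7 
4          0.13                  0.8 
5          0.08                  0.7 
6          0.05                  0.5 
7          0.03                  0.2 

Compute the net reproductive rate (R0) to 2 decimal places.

0.47

lx·mx by age: 0, 0, 0.132, 0.147, 0.104, 0.056, 0.025, 0.006
R0 = Σ lx·mx = 0.47 → 0.47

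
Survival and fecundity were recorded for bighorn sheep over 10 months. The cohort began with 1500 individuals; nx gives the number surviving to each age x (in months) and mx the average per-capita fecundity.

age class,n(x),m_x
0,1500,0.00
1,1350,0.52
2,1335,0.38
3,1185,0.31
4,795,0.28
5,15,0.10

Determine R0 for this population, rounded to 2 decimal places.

1.20

lx = nx/n0 = nx/1500: 1, 0.9, 0.89, 0.79, 0.53, 0.01
lx·mx by age: 0, 0.468, 0.3382, 0.2449, 0.1484, 0.001
R0 = Σ lx·mx = 1.2005 → 1.20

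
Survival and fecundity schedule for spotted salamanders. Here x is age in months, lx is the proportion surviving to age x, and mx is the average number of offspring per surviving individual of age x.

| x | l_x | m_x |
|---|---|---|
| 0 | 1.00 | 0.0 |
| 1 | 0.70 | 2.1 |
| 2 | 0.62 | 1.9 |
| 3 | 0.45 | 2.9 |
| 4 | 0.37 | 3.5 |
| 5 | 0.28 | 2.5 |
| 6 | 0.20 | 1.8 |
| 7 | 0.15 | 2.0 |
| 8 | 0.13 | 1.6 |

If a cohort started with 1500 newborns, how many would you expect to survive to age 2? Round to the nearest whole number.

Expected survivors = N0 · l_2 = 1500 × 0.62 = 930 → 930

930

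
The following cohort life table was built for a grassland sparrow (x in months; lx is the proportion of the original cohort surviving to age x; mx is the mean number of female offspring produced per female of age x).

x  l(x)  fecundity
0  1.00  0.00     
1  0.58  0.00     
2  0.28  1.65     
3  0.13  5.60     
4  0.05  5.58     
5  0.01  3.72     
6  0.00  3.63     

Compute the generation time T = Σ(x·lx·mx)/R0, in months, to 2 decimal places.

lx·mx: 0, 0, 0.462, 0.728, 0.279, 0.0372, 0 → R0 = 1.5062
x·lx·mx: 0, 0, 0.924, 2.184, 1.116, 0.186, 0 → Σ = 4.41
T = 4.41 / 1.5062 = 2.927898… → 2.93

2.93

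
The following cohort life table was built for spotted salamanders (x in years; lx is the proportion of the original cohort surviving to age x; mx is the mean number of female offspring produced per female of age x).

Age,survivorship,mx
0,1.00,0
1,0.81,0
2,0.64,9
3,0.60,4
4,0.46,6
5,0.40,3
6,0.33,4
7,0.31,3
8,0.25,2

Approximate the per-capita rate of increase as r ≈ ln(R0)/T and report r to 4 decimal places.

0.7407

R0 = Σ lx·mx = 0 + 0 + 5.76 + 2.4 + 2.76 + 1.2 + 1.32 + 0.93 + 0.5 = 14.87
Σ x·lx·mx = 54.19; T = 54.19/14.87 = 3.64425…
r ≈ ln(R0)/T = ln(14.87)/3.64425… = 0.740714… → 0.7407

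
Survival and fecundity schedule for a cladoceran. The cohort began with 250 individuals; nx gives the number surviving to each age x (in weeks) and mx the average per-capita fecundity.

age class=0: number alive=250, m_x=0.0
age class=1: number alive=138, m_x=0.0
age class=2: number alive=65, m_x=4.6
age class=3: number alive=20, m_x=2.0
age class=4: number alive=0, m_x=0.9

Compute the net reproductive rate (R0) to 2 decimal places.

lx = nx/n0 = nx/250: 1, 0.552, 0.26, 0.08, 0
lx·mx by age: 0, 0, 1.196, 0.16, 0
R0 = Σ lx·mx = 1.356 → 1.36

1.36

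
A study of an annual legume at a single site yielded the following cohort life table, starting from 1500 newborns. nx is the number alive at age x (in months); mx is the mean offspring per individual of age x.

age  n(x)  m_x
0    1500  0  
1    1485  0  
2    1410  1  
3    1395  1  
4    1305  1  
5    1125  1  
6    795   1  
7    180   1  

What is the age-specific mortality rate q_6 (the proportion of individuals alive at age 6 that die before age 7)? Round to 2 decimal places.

0.77

lx = nx/n0 = nx/1500: 1, 0.99, 0.94, 0.93, 0.87, 0.75, 0.53, 0.12
q_6 = (l_6 − l_7) / l_6 = (0.53 − 0.12) / 0.53
     = 0.41 / 0.53 = 0.773585… → 0.77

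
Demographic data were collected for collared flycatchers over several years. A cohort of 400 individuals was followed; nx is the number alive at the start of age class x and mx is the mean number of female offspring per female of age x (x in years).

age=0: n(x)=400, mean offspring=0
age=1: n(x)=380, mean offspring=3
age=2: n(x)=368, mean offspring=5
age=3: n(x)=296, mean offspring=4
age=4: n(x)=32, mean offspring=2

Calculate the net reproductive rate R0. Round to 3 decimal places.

lx = nx/n0 = nx/400: 1, 0.95, 0.92, 0.74, 0.08
lx·mx by age: 0, 2.85, 4.6, 2.96, 0.16
R0 = Σ lx·mx = 10.57 → 10.570

10.570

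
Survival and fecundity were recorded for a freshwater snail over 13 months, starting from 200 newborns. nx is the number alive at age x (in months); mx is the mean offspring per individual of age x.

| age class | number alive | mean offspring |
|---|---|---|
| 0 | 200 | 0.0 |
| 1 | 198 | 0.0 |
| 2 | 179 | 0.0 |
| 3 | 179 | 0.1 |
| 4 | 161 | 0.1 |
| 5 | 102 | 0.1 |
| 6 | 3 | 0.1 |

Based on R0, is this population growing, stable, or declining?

declining

lx = nx/n0 = nx/200: 1, 0.99, 0.895, 0.895, 0.805, 0.51, 0.015
R0 = Σ lx·mx = 0 + 0 + 0 + 0.0895 + 0.0805 + 0.051 + 0.0015 = 0.2225
R0 < 1, so the population is declining.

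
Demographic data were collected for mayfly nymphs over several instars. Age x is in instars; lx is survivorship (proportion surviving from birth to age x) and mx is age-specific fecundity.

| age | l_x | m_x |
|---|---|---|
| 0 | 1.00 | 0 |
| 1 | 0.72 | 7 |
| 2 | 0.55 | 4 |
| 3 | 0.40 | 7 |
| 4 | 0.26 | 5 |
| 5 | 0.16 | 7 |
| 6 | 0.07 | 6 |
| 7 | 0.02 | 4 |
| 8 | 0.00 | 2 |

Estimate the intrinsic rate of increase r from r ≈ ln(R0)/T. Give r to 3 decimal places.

R0 = Σ lx·mx = 0 + 5.04 + 2.2 + 2.8 + 1.3 + 1.12 + 0.42 + 0.08 + 0 = 12.96
Σ x·lx·mx = 31.72; T = 31.72/12.96 = 2.44753…
r ≈ ln(R0)/T = ln(12.96)/2.44753… = 1.04672… → 1.047

1.047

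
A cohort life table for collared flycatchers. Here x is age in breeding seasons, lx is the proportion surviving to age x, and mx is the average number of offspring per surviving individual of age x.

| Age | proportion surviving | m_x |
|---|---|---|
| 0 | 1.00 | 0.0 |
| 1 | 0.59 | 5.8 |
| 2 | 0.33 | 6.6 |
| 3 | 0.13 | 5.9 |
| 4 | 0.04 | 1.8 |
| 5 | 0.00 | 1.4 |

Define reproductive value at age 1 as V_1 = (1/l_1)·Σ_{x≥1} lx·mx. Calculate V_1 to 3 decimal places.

10.914

lx·mx for x ≥ 1: 3.422, 2.178, 0.767, 0.072, 0 → sum = 6.439
V_1 = 6.439 / l_1 = 6.439 / 0.59 = 10.913559… → 10.914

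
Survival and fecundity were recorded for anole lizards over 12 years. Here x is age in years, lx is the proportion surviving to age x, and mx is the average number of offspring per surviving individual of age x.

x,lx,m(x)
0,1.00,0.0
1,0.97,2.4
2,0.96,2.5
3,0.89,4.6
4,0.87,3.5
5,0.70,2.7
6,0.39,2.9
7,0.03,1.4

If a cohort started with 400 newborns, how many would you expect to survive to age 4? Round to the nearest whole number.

Expected survivors = N0 · l_4 = 400 × 0.87 = 348 → 348

348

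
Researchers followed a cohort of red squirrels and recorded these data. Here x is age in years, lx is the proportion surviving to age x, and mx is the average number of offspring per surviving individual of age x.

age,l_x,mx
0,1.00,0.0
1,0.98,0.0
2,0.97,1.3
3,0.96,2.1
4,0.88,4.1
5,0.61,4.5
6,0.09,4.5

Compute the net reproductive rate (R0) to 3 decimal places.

10.035

lx·mx by age: 0, 0, 1.261, 2.016, 3.608, 2.745, 0.405
R0 = Σ lx·mx = 10.035 → 10.035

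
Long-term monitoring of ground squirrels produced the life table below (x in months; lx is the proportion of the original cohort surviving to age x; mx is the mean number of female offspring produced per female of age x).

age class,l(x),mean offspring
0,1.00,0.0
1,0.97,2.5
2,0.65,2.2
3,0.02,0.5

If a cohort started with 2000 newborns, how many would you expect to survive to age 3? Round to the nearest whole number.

40

Expected survivors = N0 · l_3 = 2000 × 0.02 = 40 → 40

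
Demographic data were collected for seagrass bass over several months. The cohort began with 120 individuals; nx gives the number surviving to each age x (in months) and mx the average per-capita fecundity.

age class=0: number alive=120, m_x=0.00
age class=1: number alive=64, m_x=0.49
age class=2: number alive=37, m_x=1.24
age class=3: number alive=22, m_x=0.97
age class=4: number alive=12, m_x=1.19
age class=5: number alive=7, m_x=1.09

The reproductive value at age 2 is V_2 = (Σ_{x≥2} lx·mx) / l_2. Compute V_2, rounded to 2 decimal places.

lx = nx/n0 = nx/120: 1, 0.53333…, 0.30833…, 0.18333…, 0.1, 0.05833…
lx·mx for x ≥ 2: 0.382333…, 0.177833…, 0.119, 0.063583… → sum = 0.74275…
V_2 = 0.74275… / l_2 = 0.74275… / 0.308333… = 2.408919… → 2.41

2.41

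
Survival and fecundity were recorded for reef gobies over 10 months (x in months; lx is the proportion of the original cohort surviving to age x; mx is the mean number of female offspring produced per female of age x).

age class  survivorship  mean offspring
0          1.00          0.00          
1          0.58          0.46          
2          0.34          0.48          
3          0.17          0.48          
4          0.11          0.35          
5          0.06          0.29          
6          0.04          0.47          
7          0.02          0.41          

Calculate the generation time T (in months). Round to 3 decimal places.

2.101

lx·mx: 0, 0.2668, 0.1632, 0.0816, 0.0385, 0.0174, 0.0188, 0.0082 → R0 = 0.5945
x·lx·mx: 0, 0.2668, 0.3264, 0.2448, 0.154, 0.087, 0.1128, 0.0574 → Σ = 1.2492
T = 1.2492 / 0.5945 = 2.101262… → 2.101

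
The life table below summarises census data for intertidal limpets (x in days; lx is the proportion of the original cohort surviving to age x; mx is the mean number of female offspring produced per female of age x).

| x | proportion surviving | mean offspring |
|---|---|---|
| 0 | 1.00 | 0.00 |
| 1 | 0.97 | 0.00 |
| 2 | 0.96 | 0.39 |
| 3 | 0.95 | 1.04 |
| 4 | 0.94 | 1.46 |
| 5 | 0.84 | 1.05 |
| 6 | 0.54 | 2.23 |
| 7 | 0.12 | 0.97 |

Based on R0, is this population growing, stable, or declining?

growing

R0 = Σ lx·mx = 0 + 0 + 0.3744 + 0.988 + 1.3724 + 0.882 + 1.2042 + 0.1164 = 4.9374
R0 > 1, so the population is growing.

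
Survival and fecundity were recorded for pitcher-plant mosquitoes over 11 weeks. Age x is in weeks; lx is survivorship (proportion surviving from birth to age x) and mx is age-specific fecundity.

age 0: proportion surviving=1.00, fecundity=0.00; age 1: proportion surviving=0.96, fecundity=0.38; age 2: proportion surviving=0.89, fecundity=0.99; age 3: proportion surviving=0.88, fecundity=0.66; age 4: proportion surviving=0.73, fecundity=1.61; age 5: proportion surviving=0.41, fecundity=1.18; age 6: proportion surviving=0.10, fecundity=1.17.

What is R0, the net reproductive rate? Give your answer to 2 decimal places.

lx·mx by age: 0, 0.3648, 0.8811, 0.5808, 1.1753, 0.4838, 0.117
R0 = Σ lx·mx = 3.6028 → 3.60

3.60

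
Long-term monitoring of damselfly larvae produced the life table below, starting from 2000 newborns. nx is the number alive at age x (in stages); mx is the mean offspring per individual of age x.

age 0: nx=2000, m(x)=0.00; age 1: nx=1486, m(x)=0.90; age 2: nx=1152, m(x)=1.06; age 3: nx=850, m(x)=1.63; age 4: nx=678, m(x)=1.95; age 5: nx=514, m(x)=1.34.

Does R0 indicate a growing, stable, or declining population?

lx = nx/n0 = nx/2000: 1, 0.743, 0.576, 0.425, 0.339, 0.257
R0 = Σ lx·mx = 0 + 0.6687 + 0.61056 + 0.69275 + 0.66105 + 0.34438 = 2.97744
R0 > 1, so the population is growing.

growing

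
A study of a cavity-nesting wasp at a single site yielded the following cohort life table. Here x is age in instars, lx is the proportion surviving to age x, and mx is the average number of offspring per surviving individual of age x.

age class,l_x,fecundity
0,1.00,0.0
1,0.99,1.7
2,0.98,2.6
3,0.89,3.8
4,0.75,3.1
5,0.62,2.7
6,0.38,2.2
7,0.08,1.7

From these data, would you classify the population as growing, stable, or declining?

growing

R0 = Σ lx·mx = 0 + 1.683 + 2.548 + 3.382 + 2.325 + 1.674 + 0.836 + 0.136 = 12.584
R0 > 1, so the population is growing.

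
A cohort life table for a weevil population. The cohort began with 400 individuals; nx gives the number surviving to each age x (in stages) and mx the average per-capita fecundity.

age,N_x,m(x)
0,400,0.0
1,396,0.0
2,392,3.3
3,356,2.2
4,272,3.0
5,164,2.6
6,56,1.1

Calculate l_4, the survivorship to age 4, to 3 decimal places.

l_4 = n_4/n_0 = 272/400 = 0.68 → 0.680

0.680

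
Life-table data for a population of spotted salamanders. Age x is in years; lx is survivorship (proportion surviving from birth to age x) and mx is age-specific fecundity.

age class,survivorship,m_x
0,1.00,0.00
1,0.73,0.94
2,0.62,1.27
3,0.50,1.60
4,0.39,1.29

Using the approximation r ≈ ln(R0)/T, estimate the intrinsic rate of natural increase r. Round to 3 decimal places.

0.425

R0 = Σ lx·mx = 0 + 0.6862 + 0.7874 + 0.8 + 0.5031 = 2.7767
Σ x·lx·mx = 6.6734; T = 6.6734/2.7767 = 2.40336…
r ≈ ln(R0)/T = ln(2.7767)/2.40336… = 0.42493… → 0.425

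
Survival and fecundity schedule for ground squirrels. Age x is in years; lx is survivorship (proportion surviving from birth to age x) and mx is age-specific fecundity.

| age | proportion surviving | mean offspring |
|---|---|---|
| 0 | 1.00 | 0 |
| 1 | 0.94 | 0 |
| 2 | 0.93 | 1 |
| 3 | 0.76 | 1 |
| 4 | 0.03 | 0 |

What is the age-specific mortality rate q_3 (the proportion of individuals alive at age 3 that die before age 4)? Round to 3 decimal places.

q_3 = (l_3 − l_4) / l_3 = (0.76 − 0.03) / 0.76
     = 0.73 / 0.76 = 0.960526… → 0.961

0.961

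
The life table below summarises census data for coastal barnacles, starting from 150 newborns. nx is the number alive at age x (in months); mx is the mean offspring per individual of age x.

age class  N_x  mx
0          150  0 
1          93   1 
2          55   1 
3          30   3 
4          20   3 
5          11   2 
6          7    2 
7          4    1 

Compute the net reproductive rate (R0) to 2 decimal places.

2.25

lx = nx/n0 = nx/150: 1, 0.62, 0.36667…, 0.2, 0.13333…, 0.07333…, 0.04667…, 0.02667…
lx·mx by age: 0, 0.62, 0.366667…, 0.6, 0.4…, 0.146667…, 0.093333…, 0.026667…
R0 = Σ lx·mx = 2.253333… → 2.25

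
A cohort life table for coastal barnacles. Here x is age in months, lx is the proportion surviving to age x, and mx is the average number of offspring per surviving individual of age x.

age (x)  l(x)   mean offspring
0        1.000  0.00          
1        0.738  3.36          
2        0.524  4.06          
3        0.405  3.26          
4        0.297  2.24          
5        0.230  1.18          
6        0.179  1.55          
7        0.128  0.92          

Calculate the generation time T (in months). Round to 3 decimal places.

lx·mx: 0, 2.47968, 2.12744, 1.3203, 0.66528, 0.2714, 0.27745, 0.11776 → R0 = 7.25931
x·lx·mx: 0, 2.47968, 4.25488, 3.9609, 2.66112, 1.357, 1.6647, 0.82432 → Σ = 17.2026
T = 17.2026 / 7.25931 = 2.369729… → 2.370

2.370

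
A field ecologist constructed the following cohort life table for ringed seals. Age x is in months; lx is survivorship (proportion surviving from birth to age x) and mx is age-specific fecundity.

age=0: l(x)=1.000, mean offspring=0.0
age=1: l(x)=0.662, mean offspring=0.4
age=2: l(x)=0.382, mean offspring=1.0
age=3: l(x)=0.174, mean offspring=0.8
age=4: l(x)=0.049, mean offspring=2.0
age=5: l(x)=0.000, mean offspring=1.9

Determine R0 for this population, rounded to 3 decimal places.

lx·mx by age: 0, 0.2648, 0.382, 0.1392, 0.098, 0
R0 = Σ lx·mx = 0.884 → 0.884

0.884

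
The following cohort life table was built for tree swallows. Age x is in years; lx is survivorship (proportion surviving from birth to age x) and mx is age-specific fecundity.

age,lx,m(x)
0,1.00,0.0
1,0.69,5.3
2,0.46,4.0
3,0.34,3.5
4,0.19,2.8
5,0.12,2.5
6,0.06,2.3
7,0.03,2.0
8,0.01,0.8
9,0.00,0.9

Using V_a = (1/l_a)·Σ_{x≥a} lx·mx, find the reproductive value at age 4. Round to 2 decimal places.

lx·mx for x ≥ 4: 0.532, 0.3, 0.138, 0.06, 0.008, 0 → sum = 1.038
V_4 = 1.038 / l_4 = 1.038 / 0.19 = 5.463158… → 5.46

5.46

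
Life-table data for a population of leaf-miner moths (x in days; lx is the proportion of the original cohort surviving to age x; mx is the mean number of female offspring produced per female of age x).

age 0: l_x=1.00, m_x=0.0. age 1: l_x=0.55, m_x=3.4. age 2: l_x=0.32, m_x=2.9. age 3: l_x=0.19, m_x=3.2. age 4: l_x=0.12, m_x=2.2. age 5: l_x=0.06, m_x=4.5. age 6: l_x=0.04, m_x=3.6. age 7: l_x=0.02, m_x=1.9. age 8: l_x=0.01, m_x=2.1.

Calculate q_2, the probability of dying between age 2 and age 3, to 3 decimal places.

0.406

q_2 = (l_2 − l_3) / l_2 = (0.32 − 0.19) / 0.32
     = 0.13 / 0.32 = 0.40625 → 0.406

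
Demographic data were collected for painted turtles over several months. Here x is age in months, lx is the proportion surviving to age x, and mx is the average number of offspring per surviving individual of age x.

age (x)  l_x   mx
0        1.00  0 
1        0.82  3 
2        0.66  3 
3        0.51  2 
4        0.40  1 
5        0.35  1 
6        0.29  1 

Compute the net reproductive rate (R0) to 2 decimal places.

6.50

lx·mx by age: 0, 2.46, 1.98, 1.02, 0.4, 0.35, 0.29
R0 = Σ lx·mx = 6.5 → 6.50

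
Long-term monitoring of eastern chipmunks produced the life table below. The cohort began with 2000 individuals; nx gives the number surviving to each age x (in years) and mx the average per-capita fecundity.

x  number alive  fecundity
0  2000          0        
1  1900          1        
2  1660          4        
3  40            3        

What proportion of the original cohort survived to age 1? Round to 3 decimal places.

0.950

l_1 = n_1/n_0 = 1900/2000 = 0.95 → 0.950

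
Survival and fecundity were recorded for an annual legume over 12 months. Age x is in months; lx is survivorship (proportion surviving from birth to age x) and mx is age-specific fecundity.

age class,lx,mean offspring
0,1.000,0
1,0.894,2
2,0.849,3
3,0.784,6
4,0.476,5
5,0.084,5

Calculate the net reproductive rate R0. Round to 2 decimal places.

lx·mx by age: 0, 1.788, 2.547, 4.704, 2.38, 0.42
R0 = Σ lx·mx = 11.839 → 11.84

11.84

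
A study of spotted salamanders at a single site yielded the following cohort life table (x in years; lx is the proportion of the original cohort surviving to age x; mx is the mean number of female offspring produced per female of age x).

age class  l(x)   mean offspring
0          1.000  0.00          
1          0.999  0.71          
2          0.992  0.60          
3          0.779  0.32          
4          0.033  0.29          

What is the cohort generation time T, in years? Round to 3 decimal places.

lx·mx: 0, 0.70929, 0.5952, 0.24928, 0.00957 → R0 = 1.56334
x·lx·mx: 0, 0.70929, 1.1904, 0.74784, 0.03828 → Σ = 2.68581
T = 2.68581 / 1.56334 = 1.717995… → 1.718

1.718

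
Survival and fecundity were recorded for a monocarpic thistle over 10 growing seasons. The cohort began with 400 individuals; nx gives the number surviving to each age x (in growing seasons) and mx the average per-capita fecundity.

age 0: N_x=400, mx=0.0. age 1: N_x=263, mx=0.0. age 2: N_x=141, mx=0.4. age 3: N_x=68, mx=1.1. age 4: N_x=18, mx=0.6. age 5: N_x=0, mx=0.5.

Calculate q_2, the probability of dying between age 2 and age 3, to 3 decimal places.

lx = nx/n0 = nx/400: 1, 0.6575, 0.3525, 0.17, 0.045, 0
q_2 = (l_2 − l_3) / l_2 = (0.3525 − 0.17) / 0.3525
     = 0.1825 / 0.3525 = 0.51773… → 0.518

0.518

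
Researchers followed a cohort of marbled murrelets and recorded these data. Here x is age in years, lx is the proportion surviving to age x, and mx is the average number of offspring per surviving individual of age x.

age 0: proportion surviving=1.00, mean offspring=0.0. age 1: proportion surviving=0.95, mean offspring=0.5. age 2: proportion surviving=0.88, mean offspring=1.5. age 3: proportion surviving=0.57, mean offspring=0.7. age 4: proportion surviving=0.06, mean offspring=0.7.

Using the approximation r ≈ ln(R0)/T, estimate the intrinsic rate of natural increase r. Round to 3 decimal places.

0.402

R0 = Σ lx·mx = 0 + 0.475 + 1.32 + 0.399 + 0.042 = 2.236
Σ x·lx·mx = 4.48; T = 4.48/2.236 = 2.00358…
r ≈ ln(R0)/T = ln(2.236)/2.00358… = 0.40163… → 0.402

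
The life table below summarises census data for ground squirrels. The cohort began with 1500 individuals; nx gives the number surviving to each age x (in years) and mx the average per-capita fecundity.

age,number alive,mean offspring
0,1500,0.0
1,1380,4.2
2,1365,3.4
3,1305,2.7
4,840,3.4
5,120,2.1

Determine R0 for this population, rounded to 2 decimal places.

11.38

lx = nx/n0 = nx/1500: 1, 0.92, 0.91, 0.87, 0.56, 0.08
lx·mx by age: 0, 3.864, 3.094, 2.349, 1.904, 0.168
R0 = Σ lx·mx = 11.379 → 11.38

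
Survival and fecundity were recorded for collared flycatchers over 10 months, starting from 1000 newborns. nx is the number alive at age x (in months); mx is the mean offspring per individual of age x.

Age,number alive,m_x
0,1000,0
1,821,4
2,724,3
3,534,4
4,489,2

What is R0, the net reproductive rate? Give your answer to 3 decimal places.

8.570

lx = nx/n0 = nx/1000: 1, 0.821, 0.724, 0.534, 0.489
lx·mx by age: 0, 3.284, 2.172, 2.136, 0.978
R0 = Σ lx·mx = 8.57 → 8.570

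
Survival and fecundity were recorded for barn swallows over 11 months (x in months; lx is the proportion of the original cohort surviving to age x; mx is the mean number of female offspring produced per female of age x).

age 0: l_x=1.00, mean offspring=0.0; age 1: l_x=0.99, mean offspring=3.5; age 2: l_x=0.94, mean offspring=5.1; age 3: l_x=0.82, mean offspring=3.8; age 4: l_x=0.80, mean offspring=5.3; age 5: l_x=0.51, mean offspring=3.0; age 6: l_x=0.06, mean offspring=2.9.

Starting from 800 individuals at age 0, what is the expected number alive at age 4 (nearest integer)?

Expected survivors = N0 · l_4 = 800 × 0.80 = 640 → 640

640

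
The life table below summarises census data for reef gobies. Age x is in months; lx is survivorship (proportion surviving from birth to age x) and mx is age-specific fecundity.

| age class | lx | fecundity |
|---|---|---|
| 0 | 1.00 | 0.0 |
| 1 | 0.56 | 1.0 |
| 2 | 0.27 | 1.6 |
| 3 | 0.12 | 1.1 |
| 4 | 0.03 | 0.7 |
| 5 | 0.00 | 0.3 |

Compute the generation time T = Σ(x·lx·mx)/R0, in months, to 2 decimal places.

1.66

lx·mx: 0, 0.56, 0.432, 0.132, 0.021, 0 → R0 = 1.145
x·lx·mx: 0, 0.56, 0.864, 0.396, 0.084, 0 → Σ = 1.904
T = 1.904 / 1.145 = 1.662882… → 1.66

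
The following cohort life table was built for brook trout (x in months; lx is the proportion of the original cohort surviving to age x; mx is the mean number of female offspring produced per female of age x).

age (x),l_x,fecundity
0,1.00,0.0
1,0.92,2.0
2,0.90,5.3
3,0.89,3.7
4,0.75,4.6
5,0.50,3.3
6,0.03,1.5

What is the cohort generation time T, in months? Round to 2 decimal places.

2.90

lx·mx: 0, 1.84, 4.77, 3.293, 3.45, 1.65, 0.045 → R0 = 15.048
x·lx·mx: 0, 1.84, 9.54, 9.879, 13.8, 8.25, 0.27 → Σ = 43.579
T = 43.579 / 15.048 = 2.895999… → 2.90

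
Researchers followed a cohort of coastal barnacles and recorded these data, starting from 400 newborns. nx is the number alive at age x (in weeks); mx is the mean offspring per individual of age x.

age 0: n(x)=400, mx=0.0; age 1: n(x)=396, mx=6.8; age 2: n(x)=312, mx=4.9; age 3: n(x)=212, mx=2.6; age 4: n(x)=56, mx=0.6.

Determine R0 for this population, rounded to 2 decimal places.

lx = nx/n0 = nx/400: 1, 0.99, 0.78, 0.53, 0.14
lx·mx by age: 0, 6.732, 3.822, 1.378, 0.084
R0 = Σ lx·mx = 12.016 → 12.02

12.02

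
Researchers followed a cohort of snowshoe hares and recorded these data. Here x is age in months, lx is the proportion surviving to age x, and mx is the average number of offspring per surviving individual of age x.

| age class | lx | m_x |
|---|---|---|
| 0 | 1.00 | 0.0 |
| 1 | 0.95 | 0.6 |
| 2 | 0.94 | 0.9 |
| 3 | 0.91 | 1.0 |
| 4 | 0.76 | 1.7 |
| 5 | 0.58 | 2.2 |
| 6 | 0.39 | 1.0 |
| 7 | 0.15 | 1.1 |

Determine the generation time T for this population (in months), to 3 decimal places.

lx·mx: 0, 0.57, 0.846, 0.91, 1.292, 1.276, 0.39, 0.165 → R0 = 5.449
x·lx·mx: 0, 0.57, 1.692, 2.73, 5.168, 6.38, 2.34, 1.155 → Σ = 20.035
T = 20.035 / 5.449 = 3.676821… → 3.677

3.677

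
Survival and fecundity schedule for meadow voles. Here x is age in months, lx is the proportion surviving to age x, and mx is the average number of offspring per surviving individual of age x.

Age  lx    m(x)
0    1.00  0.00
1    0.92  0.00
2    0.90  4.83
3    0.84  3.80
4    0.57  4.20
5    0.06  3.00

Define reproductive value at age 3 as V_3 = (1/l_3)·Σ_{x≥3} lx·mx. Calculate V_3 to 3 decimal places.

6.864

lx·mx for x ≥ 3: 3.192, 2.394, 0.18 → sum = 5.766
V_3 = 5.766 / l_3 = 5.766 / 0.84 = 6.864286… → 6.864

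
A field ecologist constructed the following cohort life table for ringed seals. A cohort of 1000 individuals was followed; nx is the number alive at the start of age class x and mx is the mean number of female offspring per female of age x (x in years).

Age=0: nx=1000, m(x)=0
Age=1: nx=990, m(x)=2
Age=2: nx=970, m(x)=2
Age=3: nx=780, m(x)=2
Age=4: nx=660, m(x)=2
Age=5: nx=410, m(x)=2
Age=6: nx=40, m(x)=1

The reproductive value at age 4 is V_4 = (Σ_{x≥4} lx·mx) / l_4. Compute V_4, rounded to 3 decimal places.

3.303

lx = nx/n0 = nx/1000: 1, 0.99, 0.97, 0.78, 0.66, 0.41, 0.04
lx·mx for x ≥ 4: 1.32, 0.82, 0.04 → sum = 2.18
V_4 = 2.18 / l_4 = 2.18 / 0.66 = 3.30303… → 3.303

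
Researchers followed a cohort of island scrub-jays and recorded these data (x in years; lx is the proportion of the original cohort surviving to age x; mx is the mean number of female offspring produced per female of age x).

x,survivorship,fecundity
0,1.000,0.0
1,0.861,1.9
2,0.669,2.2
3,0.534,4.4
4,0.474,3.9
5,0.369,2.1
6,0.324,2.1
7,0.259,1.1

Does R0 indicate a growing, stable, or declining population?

R0 = Σ lx·mx = 0 + 1.6359 + 1.4718 + 2.3496 + 1.8486 + 0.7749 + 0.6804 + 0.2849 = 9.0461
R0 > 1, so the population is growing.

growing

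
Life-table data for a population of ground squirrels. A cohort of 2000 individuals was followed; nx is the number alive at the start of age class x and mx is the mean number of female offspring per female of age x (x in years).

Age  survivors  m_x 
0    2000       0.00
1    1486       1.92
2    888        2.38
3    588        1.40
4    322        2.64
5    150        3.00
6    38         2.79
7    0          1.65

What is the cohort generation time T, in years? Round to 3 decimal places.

2.201

lx = nx/n0 = nx/2000: 1, 0.743, 0.444, 0.294, 0.161, 0.075, 0.019, 0
lx·mx: 0, 1.42656, 1.05672, 0.4116, 0.42504, 0.225, 0.05301, 0 → R0 = 3.59793
x·lx·mx: 0, 1.42656, 2.11344, 1.2348, 1.70016, 1.125, 0.31806, 0 → Σ = 7.91802
T = 7.91802 / 3.59793 = 2.200715… → 2.201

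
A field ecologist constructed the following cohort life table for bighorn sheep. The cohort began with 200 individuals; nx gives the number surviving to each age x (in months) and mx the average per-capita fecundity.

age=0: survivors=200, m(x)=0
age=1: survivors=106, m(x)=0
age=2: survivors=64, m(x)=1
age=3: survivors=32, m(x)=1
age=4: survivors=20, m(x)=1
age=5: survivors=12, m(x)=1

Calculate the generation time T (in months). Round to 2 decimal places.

2.84

lx = nx/n0 = nx/200: 1, 0.53, 0.32, 0.16, 0.1, 0.06
lx·mx: 0, 0, 0.32, 0.16, 0.1, 0.06 → R0 = 0.64
x·lx·mx: 0, 0, 0.64, 0.48, 0.4, 0.3 → Σ = 1.82
T = 1.82 / 0.64 = 2.84375 → 2.84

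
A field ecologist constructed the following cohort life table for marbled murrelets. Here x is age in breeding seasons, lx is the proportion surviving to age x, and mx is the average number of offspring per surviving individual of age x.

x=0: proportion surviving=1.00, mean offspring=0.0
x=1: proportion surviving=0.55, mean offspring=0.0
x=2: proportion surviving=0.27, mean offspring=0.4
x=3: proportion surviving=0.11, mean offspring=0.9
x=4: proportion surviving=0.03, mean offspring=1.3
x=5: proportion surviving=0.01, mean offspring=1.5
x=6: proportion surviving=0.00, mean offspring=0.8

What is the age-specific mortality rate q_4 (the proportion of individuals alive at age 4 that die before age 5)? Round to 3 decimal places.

0.667

q_4 = (l_4 − l_5) / l_4 = (0.03 − 0.01) / 0.03
     = 0.02 / 0.03 = 0.666667… → 0.667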